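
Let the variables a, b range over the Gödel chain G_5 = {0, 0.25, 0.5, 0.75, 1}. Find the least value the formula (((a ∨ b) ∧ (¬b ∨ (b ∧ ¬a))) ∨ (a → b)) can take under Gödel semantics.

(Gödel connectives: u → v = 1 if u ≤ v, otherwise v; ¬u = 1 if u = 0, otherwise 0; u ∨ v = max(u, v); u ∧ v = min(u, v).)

The minimum is attained at a = 0.25, b = 0:
  (a ∨ b) = max(0.25, 0) = 0.25
  ¬b: Gödel ¬ of 0 = 1 (operand is 0)
  ¬a: Gödel ¬ of 0.25 = 0 (operand ≠ 0)
  (b ∧ ¬a) = min(0, 0) = 0
  (¬b ∨ (b ∧ ¬a)) = max(1, 0) = 1
  ((a ∨ b) ∧ (¬b ∨ (b ∧ ¬a))) = min(0.25, 1) = 0.25
  (a → b): 0.25 > 0, so result = 0
  (((a ∨ b) ∧ (¬b ∨ (b ∧ ¬a))) ∨ (a → b)) = max(0.25, 0) = 0.25
Checking all 25 assignments confirms none give a value below 0.25.

0.25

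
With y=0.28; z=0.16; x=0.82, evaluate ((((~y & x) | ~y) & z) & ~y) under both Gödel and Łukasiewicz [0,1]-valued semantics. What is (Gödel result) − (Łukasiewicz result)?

-0.16

Gödel evaluation:
  ~y: Gödel ¬ of 0.28 = 0 (operand ≠ 0)
  (~y & x) = min(0, 0.82) = 0
  ~y: Gödel ¬ of 0.28 = 0 (operand ≠ 0)
  ((~y & x) | ~y) = max(0, 0) = 0
  (((~y & x) | ~y) & z) = min(0, 0.16) = 0
  ~y: Gödel ¬ of 0.28 = 0 (operand ≠ 0)
  ((((~y & x) | ~y) & z) & ~y) = min(0, 0) = 0
  Gödel value = 0
Łukasiewicz evaluation:
  ~y: Łukasiewicz ¬ gives 1 − 0.28 = 0.72
  (~y & x) = min(0.72, 0.82) = 0.72
  ~y: Łukasiewicz ¬ gives 1 − 0.28 = 0.72
  ((~y & x) | ~y) = max(0.72, 0.72) = 0.72
  (((~y & x) | ~y) & z) = min(0.72, 0.16) = 0.16
  ~y: Łukasiewicz ¬ gives 1 − 0.28 = 0.72
  ((((~y & x) | ~y) & z) & ~y) = min(0.16, 0.72) = 0.16
  Łukasiewicz value = 0.16
Difference: 0 − 0.16 = -0.16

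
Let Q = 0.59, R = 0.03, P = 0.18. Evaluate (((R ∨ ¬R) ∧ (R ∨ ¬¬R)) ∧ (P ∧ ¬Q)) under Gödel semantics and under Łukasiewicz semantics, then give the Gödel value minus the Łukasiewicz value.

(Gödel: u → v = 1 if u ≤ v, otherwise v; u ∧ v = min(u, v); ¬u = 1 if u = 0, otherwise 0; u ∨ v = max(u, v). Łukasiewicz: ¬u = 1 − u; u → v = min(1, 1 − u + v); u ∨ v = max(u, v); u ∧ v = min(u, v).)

-0.03

Gödel evaluation:
  ¬R: Gödel ¬ of 0.03 = 0 (operand ≠ 0)
  (R ∨ ¬R) = max(0.03, 0) = 0.03
  ¬R: Gödel ¬ of 0.03 = 0 (operand ≠ 0)
  ¬¬R: Gödel ¬ of 0 = 1 (operand is 0)
  (R ∨ ¬¬R) = max(0.03, 1) = 1
  ((R ∨ ¬R) ∧ (R ∨ ¬¬R)) = min(0.03, 1) = 0.03
  ¬Q: Gödel ¬ of 0.59 = 0 (operand ≠ 0)
  (P ∧ ¬Q) = min(0.18, 0) = 0
  (((R ∨ ¬R) ∧ (R ∨ ¬¬R)) ∧ (P ∧ ¬Q)) = min(0.03, 0) = 0
  Gödel value = 0
Łukasiewicz evaluation:
  ¬R: Łukasiewicz ¬ gives 1 − 0.03 = 0.97
  (R ∨ ¬R) = max(0.03, 0.97) = 0.97
  ¬R: Łukasiewicz ¬ gives 1 − 0.03 = 0.97
  ¬¬R: Łukasiewicz ¬ gives 1 − 0.97 = 0.03
  (R ∨ ¬¬R) = max(0.03, 0.03) = 0.03
  ((R ∨ ¬R) ∧ (R ∨ ¬¬R)) = min(0.97, 0.03) = 0.03
  ¬Q: Łukasiewicz ¬ gives 1 − 0.59 = 0.41
  (P ∧ ¬Q) = min(0.18, 0.41) = 0.18
  (((R ∨ ¬R) ∧ (R ∨ ¬¬R)) ∧ (P ∧ ¬Q)) = min(0.03, 0.18) = 0.03
  Łukasiewicz value = 0.03
Difference: 0 − 0.03 = -0.03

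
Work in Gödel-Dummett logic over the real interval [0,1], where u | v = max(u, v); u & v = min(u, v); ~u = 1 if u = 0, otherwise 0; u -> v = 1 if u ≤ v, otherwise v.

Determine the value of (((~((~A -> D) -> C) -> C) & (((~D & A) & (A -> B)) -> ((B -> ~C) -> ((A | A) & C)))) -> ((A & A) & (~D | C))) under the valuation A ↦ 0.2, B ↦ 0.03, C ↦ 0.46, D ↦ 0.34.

~A: Gödel ¬ of 0.2 = 0 (operand ≠ 0)
(~A -> D): 0 ≤ 0.34, so result = 1
((~A -> D) -> C): 1 > 0.46, so result = 0.46
~((~A -> D) -> C): Gödel ¬ of 0.46 = 0 (operand ≠ 0)
(~((~A -> D) -> C) -> C): 0 ≤ 0.46, so result = 1
~D: Gödel ¬ of 0.34 = 0 (operand ≠ 0)
(~D & A) = min(0, 0.2) = 0
(A -> B): 0.2 > 0.03, so result = 0.03
((~D & A) & (A -> B)) = min(0, 0.03) = 0
~C: Gödel ¬ of 0.46 = 0 (operand ≠ 0)
(B -> ~C): 0.03 > 0, so result = 0
(A | A) = max(0.2, 0.2) = 0.2
((A | A) & C) = min(0.2, 0.46) = 0.2
((B -> ~C) -> ((A | A) & C)): 0 ≤ 0.2, so result = 1
(((~D & A) & (A -> B)) -> ((B -> ~C) -> ((A | A) & C))): 0 ≤ 1, so result = 1
((~((~A -> D) -> C) -> C) & (((~D & A) & (A -> B)) -> ((B -> ~C) -> ((A | A) & C)))) = min(1, 1) = 1
(A & A) = min(0.2, 0.2) = 0.2
~D: Gödel ¬ of 0.34 = 0 (operand ≠ 0)
(~D | C) = max(0, 0.46) = 0.46
((A & A) & (~D | C)) = min(0.2, 0.46) = 0.2
(((~((~A -> D) -> C) -> C) & (((~D & A) & (A -> B)) -> ((B -> ~C) -> ((A | A) & C)))) -> ((A & A) & (~D | C))): 1 > 0.2, so result = 0.2

0.20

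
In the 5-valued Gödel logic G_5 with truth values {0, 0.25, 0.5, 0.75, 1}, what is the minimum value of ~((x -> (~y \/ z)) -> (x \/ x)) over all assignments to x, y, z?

0.00

The minimum is attained at x = 0.25, y = 0, z = 0:
  ~y: Gödel ¬ of 0 = 1 (operand is 0)
  (~y \/ z) = max(1, 0) = 1
  (x -> (~y \/ z)): 0.25 ≤ 1, so result = 1
  (x \/ x) = max(0.25, 0.25) = 0.25
  ((x -> (~y \/ z)) -> (x \/ x)): 1 > 0.25, so result = 0.25
  ~((x -> (~y \/ z)) -> (x \/ x)): Gödel ¬ of 0.25 = 0 (operand ≠ 0)
Checking all 125 assignments confirms none give a value below 0.00.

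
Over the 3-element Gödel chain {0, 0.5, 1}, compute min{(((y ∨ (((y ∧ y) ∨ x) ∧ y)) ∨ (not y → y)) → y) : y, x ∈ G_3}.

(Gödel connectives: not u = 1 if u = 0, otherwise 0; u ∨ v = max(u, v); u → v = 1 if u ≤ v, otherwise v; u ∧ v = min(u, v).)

0.50

The minimum is attained at y = 0.5, x = 0:
  (y ∧ y) = min(0.5, 0.5) = 0.5
  ((y ∧ y) ∨ x) = max(0.5, 0) = 0.5
  (((y ∧ y) ∨ x) ∧ y) = min(0.5, 0.5) = 0.5
  (y ∨ (((y ∧ y) ∨ x) ∧ y)) = max(0.5, 0.5) = 0.5
  not y: Gödel ¬ of 0.5 = 0 (operand ≠ 0)
  (not y → y): 0 ≤ 0.5, so result = 1
  ((y ∨ (((y ∧ y) ∨ x) ∧ y)) ∨ (not y → y)) = max(0.5, 1) = 1
  (((y ∨ (((y ∧ y) ∨ x) ∧ y)) ∨ (not y → y)) → y): 1 > 0.5, so result = 0.5
Checking all 9 assignments confirms none give a value below 0.50.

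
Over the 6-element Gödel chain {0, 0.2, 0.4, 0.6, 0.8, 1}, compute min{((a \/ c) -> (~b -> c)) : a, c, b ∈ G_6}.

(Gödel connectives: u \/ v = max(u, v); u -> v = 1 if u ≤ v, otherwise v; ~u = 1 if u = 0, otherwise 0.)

The minimum is attained at a = 0.2, c = 0, b = 0:
  (a \/ c) = max(0.2, 0) = 0.2
  ~b: Gödel ¬ of 0 = 1 (operand is 0)
  (~b -> c): 1 > 0, so result = 0
  ((a \/ c) -> (~b -> c)): 0.2 > 0, so result = 0
Checking all 216 assignments confirms none give a value below 0.00.

0.00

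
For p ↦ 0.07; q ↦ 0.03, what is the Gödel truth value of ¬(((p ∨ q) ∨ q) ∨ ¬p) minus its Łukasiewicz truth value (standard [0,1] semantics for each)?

-0.07

Gödel evaluation:
  (p ∨ q) = max(0.07, 0.03) = 0.07
  ((p ∨ q) ∨ q) = max(0.07, 0.03) = 0.07
  ¬p: Gödel ¬ of 0.07 = 0 (operand ≠ 0)
  (((p ∨ q) ∨ q) ∨ ¬p) = max(0.07, 0) = 0.07
  ¬(((p ∨ q) ∨ q) ∨ ¬p): Gödel ¬ of 0.07 = 0 (operand ≠ 0)
  Gödel value = 0
Łukasiewicz evaluation:
  (p ∨ q) = max(0.07, 0.03) = 0.07
  ((p ∨ q) ∨ q) = max(0.07, 0.03) = 0.07
  ¬p: Łukasiewicz ¬ gives 1 − 0.07 = 0.93
  (((p ∨ q) ∨ q) ∨ ¬p) = max(0.07, 0.93) = 0.93
  ¬(((p ∨ q) ∨ q) ∨ ¬p): Łukasiewicz ¬ gives 1 − 0.93 = 0.07
  Łukasiewicz value = 0.07
Difference: 0 − 0.07 = -0.07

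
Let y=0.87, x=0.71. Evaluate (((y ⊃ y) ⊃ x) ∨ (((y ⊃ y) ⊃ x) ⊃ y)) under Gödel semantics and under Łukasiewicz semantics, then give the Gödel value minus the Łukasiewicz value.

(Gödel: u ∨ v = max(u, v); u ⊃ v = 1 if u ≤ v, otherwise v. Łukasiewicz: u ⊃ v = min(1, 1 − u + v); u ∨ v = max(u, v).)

Gödel evaluation:
  (y ⊃ y): 0.87 ≤ 0.87, so result = 1
  ((y ⊃ y) ⊃ x): 1 > 0.71, so result = 0.71
  (y ⊃ y): 0.87 ≤ 0.87, so result = 1
  ((y ⊃ y) ⊃ x): 1 > 0.71, so result = 0.71
  (((y ⊃ y) ⊃ x) ⊃ y): 0.71 ≤ 0.87, so result = 1
  (((y ⊃ y) ⊃ x) ∨ (((y ⊃ y) ⊃ x) ⊃ y)) = max(0.71, 1) = 1
  Gödel value = 1
Łukasiewicz evaluation:
  (y ⊃ y): min(1, 1 − 0.87 + 0.87) = 1
  ((y ⊃ y) ⊃ x): min(1, 1 − 1 + 0.71) = 0.71
  (y ⊃ y): min(1, 1 − 0.87 + 0.87) = 1
  ((y ⊃ y) ⊃ x): min(1, 1 − 1 + 0.71) = 0.71
  (((y ⊃ y) ⊃ x) ⊃ y): min(1, 1 − 0.71 + 0.87) = 1
  (((y ⊃ y) ⊃ x) ∨ (((y ⊃ y) ⊃ x) ⊃ y)) = max(0.71, 1) = 1
  Łukasiewicz value = 1
Difference: 1 − 1 = 0.00

0.00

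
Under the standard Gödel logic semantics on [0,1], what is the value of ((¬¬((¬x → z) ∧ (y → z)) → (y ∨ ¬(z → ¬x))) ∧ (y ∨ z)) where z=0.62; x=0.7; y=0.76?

¬x: Gödel ¬ of 0.7 = 0 (operand ≠ 0)
(¬x → z): 0 ≤ 0.62, so result = 1
(y → z): 0.76 > 0.62, so result = 0.62
((¬x → z) ∧ (y → z)) = min(1, 0.62) = 0.62
¬((¬x → z) ∧ (y → z)): Gödel ¬ of 0.62 = 0 (operand ≠ 0)
¬¬((¬x → z) ∧ (y → z)): Gödel ¬ of 0 = 1 (operand is 0)
¬x: Gödel ¬ of 0.7 = 0 (operand ≠ 0)
(z → ¬x): 0.62 > 0, so result = 0
¬(z → ¬x): Gödel ¬ of 0 = 1 (operand is 0)
(y ∨ ¬(z → ¬x)) = max(0.76, 1) = 1
(¬¬((¬x → z) ∧ (y → z)) → (y ∨ ¬(z → ¬x))): 1 ≤ 1, so result = 1
(y ∨ z) = max(0.76, 0.62) = 0.76
((¬¬((¬x → z) ∧ (y → z)) → (y ∨ ¬(z → ¬x))) ∧ (y ∨ z)) = min(1, 0.76) = 0.76

0.76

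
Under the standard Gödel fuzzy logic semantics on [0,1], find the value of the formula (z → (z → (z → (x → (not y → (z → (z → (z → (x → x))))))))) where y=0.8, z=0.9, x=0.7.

not y: Gödel ¬ of 0.8 = 0 (operand ≠ 0)
(x → x): 0.7 ≤ 0.7, so result = 1
(z → (x → x)): 0.9 ≤ 1, so result = 1
(z → (z → (x → x))): 0.9 ≤ 1, so result = 1
(z → (z → (z → (x → x)))): 0.9 ≤ 1, so result = 1
(not y → (z → (z → (z → (x → x))))): 0 ≤ 1, so result = 1
(x → (not y → (z → (z → (z → (x → x)))))): 0.7 ≤ 1, so result = 1
(z → (x → (not y → (z → (z → (z → (x → x))))))): 0.9 ≤ 1, so result = 1
(z → (z → (x → (not y → (z → (z → (z → (x → x)))))))): 0.9 ≤ 1, so result = 1
(z → (z → (z → (x → (not y → (z → (z → (z → (x → x))))))))): 0.9 ≤ 1, so result = 1

1.00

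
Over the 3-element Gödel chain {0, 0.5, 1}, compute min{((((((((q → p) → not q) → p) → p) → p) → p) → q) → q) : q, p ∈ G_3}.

The minimum is attained at q = 0.5, p = 0.5:
  (q → p): 0.5 ≤ 0.5, so result = 1
  not q: Gödel ¬ of 0.5 = 0 (operand ≠ 0)
  ((q → p) → not q): 1 > 0, so result = 0
  (((q → p) → not q) → p): 0 ≤ 0.5, so result = 1
  ((((q → p) → not q) → p) → p): 1 > 0.5, so result = 0.5
  (((((q → p) → not q) → p) → p) → p): 0.5 ≤ 0.5, so result = 1
  ((((((q → p) → not q) → p) → p) → p) → p): 1 > 0.5, so result = 0.5
  (((((((q → p) → not q) → p) → p) → p) → p) → q): 0.5 ≤ 0.5, so result = 1
  ((((((((q → p) → not q) → p) → p) → p) → p) → q) → q): 1 > 0.5, so result = 0.5
Checking all 9 assignments confirms none give a value below 0.50.

0.50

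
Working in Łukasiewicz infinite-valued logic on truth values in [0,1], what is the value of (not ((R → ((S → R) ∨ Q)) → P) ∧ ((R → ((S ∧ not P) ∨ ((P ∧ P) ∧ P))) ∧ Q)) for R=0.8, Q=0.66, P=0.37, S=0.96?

0.63

(S → R): min(1, 1 − 0.96 + 0.8) = 0.84
((S → R) ∨ Q) = max(0.84, 0.66) = 0.84
(R → ((S → R) ∨ Q)): min(1, 1 − 0.8 + 0.84) = 1
((R → ((S → R) ∨ Q)) → P): min(1, 1 − 1 + 0.37) = 0.37
not ((R → ((S → R) ∨ Q)) → P): Łukasiewicz ¬ gives 1 − 0.37 = 0.63
not P: Łukasiewicz ¬ gives 1 − 0.37 = 0.63
(S ∧ not P) = min(0.96, 0.63) = 0.63
(P ∧ P) = min(0.37, 0.37) = 0.37
((P ∧ P) ∧ P) = min(0.37, 0.37) = 0.37
((S ∧ not P) ∨ ((P ∧ P) ∧ P)) = max(0.63, 0.37) = 0.63
(R → ((S ∧ not P) ∨ ((P ∧ P) ∧ P))): min(1, 1 − 0.8 + 0.63) = 0.83
((R → ((S ∧ not P) ∨ ((P ∧ P) ∧ P))) ∧ Q) = min(0.83, 0.66) = 0.66
(not ((R → ((S → R) ∨ Q)) → P) ∧ ((R → ((S ∧ not P) ∨ ((P ∧ P) ∧ P))) ∧ Q)) = min(0.63, 0.66) = 0.63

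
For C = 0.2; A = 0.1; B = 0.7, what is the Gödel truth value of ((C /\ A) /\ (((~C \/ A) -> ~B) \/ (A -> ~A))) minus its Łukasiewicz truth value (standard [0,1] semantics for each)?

Gödel evaluation:
  (C /\ A) = min(0.2, 0.1) = 0.1
  ~C: Gödel ¬ of 0.2 = 0 (operand ≠ 0)
  (~C \/ A) = max(0, 0.1) = 0.1
  ~B: Gödel ¬ of 0.7 = 0 (operand ≠ 0)
  ((~C \/ A) -> ~B): 0.1 > 0, so result = 0
  ~A: Gödel ¬ of 0.1 = 0 (operand ≠ 0)
  (A -> ~A): 0.1 > 0, so result = 0
  (((~C \/ A) -> ~B) \/ (A -> ~A)) = max(0, 0) = 0
  ((C /\ A) /\ (((~C \/ A) -> ~B) \/ (A -> ~A))) = min(0.1, 0) = 0
  Gödel value = 0
Łukasiewicz evaluation:
  (C /\ A) = min(0.2, 0.1) = 0.1
  ~C: Łukasiewicz ¬ gives 1 − 0.2 = 0.8
  (~C \/ A) = max(0.8, 0.1) = 0.8
  ~B: Łukasiewicz ¬ gives 1 − 0.7 = 0.3
  ((~C \/ A) -> ~B): min(1, 1 − 0.8 + 0.3) = 0.5
  ~A: Łukasiewicz ¬ gives 1 − 0.1 = 0.9
  (A -> ~A): min(1, 1 − 0.1 + 0.9) = 1
  (((~C \/ A) -> ~B) \/ (A -> ~A)) = max(0.5, 1) = 1
  ((C /\ A) /\ (((~C \/ A) -> ~B) \/ (A -> ~A))) = min(0.1, 1) = 0.1
  Łukasiewicz value = 0.1
Difference: 0 − 0.1 = -0.10

-0.10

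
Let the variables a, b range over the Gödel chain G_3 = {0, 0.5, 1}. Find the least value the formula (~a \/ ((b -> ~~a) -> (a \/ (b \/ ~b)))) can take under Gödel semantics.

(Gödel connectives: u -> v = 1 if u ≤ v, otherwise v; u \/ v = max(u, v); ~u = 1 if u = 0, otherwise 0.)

The minimum is attained at a = 0.5, b = 0.5:
  ~a: Gödel ¬ of 0.5 = 0 (operand ≠ 0)
  ~a: Gödel ¬ of 0.5 = 0 (operand ≠ 0)
  ~~a: Gödel ¬ of 0 = 1 (operand is 0)
  (b -> ~~a): 0.5 ≤ 1, so result = 1
  ~b: Gödel ¬ of 0.5 = 0 (operand ≠ 0)
  (b \/ ~b) = max(0.5, 0) = 0.5
  (a \/ (b \/ ~b)) = max(0.5, 0.5) = 0.5
  ((b -> ~~a) -> (a \/ (b \/ ~b))): 1 > 0.5, so result = 0.5
  (~a \/ ((b -> ~~a) -> (a \/ (b \/ ~b)))) = max(0, 0.5) = 0.5
Checking all 9 assignments confirms none give a value below 0.50.

0.50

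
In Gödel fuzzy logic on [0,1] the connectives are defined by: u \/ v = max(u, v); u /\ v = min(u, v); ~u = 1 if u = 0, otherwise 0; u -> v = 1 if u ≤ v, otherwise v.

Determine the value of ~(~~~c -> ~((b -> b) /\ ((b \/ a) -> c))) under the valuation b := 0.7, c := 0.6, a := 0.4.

~c: Gödel ¬ of 0.6 = 0 (operand ≠ 0)
~~c: Gödel ¬ of 0 = 1 (operand is 0)
~~~c: Gödel ¬ of 1 = 0 (operand ≠ 0)
(b -> b): 0.7 ≤ 0.7, so result = 1
(b \/ a) = max(0.7, 0.4) = 0.7
((b \/ a) -> c): 0.7 > 0.6, so result = 0.6
((b -> b) /\ ((b \/ a) -> c)) = min(1, 0.6) = 0.6
~((b -> b) /\ ((b \/ a) -> c)): Gödel ¬ of 0.6 = 0 (operand ≠ 0)
(~~~c -> ~((b -> b) /\ ((b \/ a) -> c))): 0 ≤ 0, so result = 1
~(~~~c -> ~((b -> b) /\ ((b \/ a) -> c))): Gödel ¬ of 1 = 0 (operand ≠ 0)

0.00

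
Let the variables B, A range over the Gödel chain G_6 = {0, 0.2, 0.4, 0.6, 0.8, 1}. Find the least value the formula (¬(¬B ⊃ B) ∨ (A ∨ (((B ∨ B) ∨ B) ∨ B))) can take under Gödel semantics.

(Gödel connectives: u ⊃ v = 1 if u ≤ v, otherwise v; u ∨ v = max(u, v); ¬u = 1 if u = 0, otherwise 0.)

0.20

The minimum is attained at B = 0.2, A = 0:
  ¬B: Gödel ¬ of 0.2 = 0 (operand ≠ 0)
  (¬B ⊃ B): 0 ≤ 0.2, so result = 1
  ¬(¬B ⊃ B): Gödel ¬ of 1 = 0 (operand ≠ 0)
  (B ∨ B) = max(0.2, 0.2) = 0.2
  ((B ∨ B) ∨ B) = max(0.2, 0.2) = 0.2
  (((B ∨ B) ∨ B) ∨ B) = max(0.2, 0.2) = 0.2
  (A ∨ (((B ∨ B) ∨ B) ∨ B)) = max(0, 0.2) = 0.2
  (¬(¬B ⊃ B) ∨ (A ∨ (((B ∨ B) ∨ B) ∨ B))) = max(0, 0.2) = 0.2
Checking all 36 assignments confirms none give a value below 0.20.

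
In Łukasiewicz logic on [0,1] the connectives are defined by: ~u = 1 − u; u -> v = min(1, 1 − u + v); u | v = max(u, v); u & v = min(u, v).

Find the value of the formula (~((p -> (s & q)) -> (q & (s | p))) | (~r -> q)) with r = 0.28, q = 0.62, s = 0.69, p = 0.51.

0.90

(s & q) = min(0.69, 0.62) = 0.62
(p -> (s & q)): min(1, 1 − 0.51 + 0.62) = 1
(s | p) = max(0.69, 0.51) = 0.69
(q & (s | p)) = min(0.62, 0.69) = 0.62
((p -> (s & q)) -> (q & (s | p))): min(1, 1 − 1 + 0.62) = 0.62
~((p -> (s & q)) -> (q & (s | p))): Łukasiewicz ¬ gives 1 − 0.62 = 0.38
~r: Łukasiewicz ¬ gives 1 − 0.28 = 0.72
(~r -> q): min(1, 1 − 0.72 + 0.62) = 0.9
(~((p -> (s & q)) -> (q & (s | p))) | (~r -> q)) = max(0.38, 0.9) = 0.9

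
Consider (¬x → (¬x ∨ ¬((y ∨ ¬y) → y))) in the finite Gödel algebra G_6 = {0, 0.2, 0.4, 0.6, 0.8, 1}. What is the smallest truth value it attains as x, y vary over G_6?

Every assignment gives 1. For instance at x = 0, y = 0:
  ¬x: Gödel ¬ of 0 = 1 (operand is 0)
  ¬x: Gödel ¬ of 0 = 1 (operand is 0)
  ¬y: Gödel ¬ of 0 = 1 (operand is 0)
  (y ∨ ¬y) = max(0, 1) = 1
  ((y ∨ ¬y) → y): 1 > 0, so result = 0
  ¬((y ∨ ¬y) → y): Gödel ¬ of 0 = 1 (operand is 0)
  (¬x ∨ ¬((y ∨ ¬y) → y)) = max(1, 1) = 1
  (¬x → (¬x ∨ ¬((y ∨ ¬y) → y))): 1 ≤ 1, so result = 1
All 36 assignments give value 1 — the formula is a G_6-tautology.

1.00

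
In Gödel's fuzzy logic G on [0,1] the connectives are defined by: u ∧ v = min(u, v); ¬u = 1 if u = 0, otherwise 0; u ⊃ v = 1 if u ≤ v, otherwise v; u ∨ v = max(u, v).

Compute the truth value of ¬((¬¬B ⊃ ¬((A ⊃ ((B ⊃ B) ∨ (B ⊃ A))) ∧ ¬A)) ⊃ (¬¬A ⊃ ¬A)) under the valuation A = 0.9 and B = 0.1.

¬B: Gödel ¬ of 0.1 = 0 (operand ≠ 0)
¬¬B: Gödel ¬ of 0 = 1 (operand is 0)
(B ⊃ B): 0.1 ≤ 0.1, so result = 1
(B ⊃ A): 0.1 ≤ 0.9, so result = 1
((B ⊃ B) ∨ (B ⊃ A)) = max(1, 1) = 1
(A ⊃ ((B ⊃ B) ∨ (B ⊃ A))): 0.9 ≤ 1, so result = 1
¬A: Gödel ¬ of 0.9 = 0 (operand ≠ 0)
((A ⊃ ((B ⊃ B) ∨ (B ⊃ A))) ∧ ¬A) = min(1, 0) = 0
¬((A ⊃ ((B ⊃ B) ∨ (B ⊃ A))) ∧ ¬A): Gödel ¬ of 0 = 1 (operand is 0)
(¬¬B ⊃ ¬((A ⊃ ((B ⊃ B) ∨ (B ⊃ A))) ∧ ¬A)): 1 ≤ 1, so result = 1
¬A: Gödel ¬ of 0.9 = 0 (operand ≠ 0)
¬¬A: Gödel ¬ of 0 = 1 (operand is 0)
¬A: Gödel ¬ of 0.9 = 0 (operand ≠ 0)
(¬¬A ⊃ ¬A): 1 > 0, so result = 0
((¬¬B ⊃ ¬((A ⊃ ((B ⊃ B) ∨ (B ⊃ A))) ∧ ¬A)) ⊃ (¬¬A ⊃ ¬A)): 1 > 0, so result = 0
¬((¬¬B ⊃ ¬((A ⊃ ((B ⊃ B) ∨ (B ⊃ A))) ∧ ¬A)) ⊃ (¬¬A ⊃ ¬A)): Gödel ¬ of 0 = 1 (operand is 0)

1.00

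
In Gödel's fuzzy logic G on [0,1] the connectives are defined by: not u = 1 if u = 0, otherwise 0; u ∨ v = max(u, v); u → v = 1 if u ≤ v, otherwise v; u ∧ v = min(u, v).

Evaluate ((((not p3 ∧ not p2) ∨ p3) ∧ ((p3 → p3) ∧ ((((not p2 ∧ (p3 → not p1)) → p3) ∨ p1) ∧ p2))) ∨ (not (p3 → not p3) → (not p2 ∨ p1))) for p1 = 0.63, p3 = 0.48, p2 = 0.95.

0.63

not p3: Gödel ¬ of 0.48 = 0 (operand ≠ 0)
not p2: Gödel ¬ of 0.95 = 0 (operand ≠ 0)
(not p3 ∧ not p2) = min(0, 0) = 0
((not p3 ∧ not p2) ∨ p3) = max(0, 0.48) = 0.48
(p3 → p3): 0.48 ≤ 0.48, so result = 1
not p2: Gödel ¬ of 0.95 = 0 (operand ≠ 0)
not p1: Gödel ¬ of 0.63 = 0 (operand ≠ 0)
(p3 → not p1): 0.48 > 0, so result = 0
(not p2 ∧ (p3 → not p1)) = min(0, 0) = 0
((not p2 ∧ (p3 → not p1)) → p3): 0 ≤ 0.48, so result = 1
(((not p2 ∧ (p3 → not p1)) → p3) ∨ p1) = max(1, 0.63) = 1
((((not p2 ∧ (p3 → not p1)) → p3) ∨ p1) ∧ p2) = min(1, 0.95) = 0.95
((p3 → p3) ∧ ((((not p2 ∧ (p3 → not p1)) → p3) ∨ p1) ∧ p2)) = min(1, 0.95) = 0.95
(((not p3 ∧ not p2) ∨ p3) ∧ ((p3 → p3) ∧ ((((not p2 ∧ (p3 → not p1)) → p3) ∨ p1) ∧ p2))) = min(0.48, 0.95) = 0.48
not p3: Gödel ¬ of 0.48 = 0 (operand ≠ 0)
(p3 → not p3): 0.48 > 0, so result = 0
not (p3 → not p3): Gödel ¬ of 0 = 1 (operand is 0)
not p2: Gödel ¬ of 0.95 = 0 (operand ≠ 0)
(not p2 ∨ p1) = max(0, 0.63) = 0.63
(not (p3 → not p3) → (not p2 ∨ p1)): 1 > 0.63, so result = 0.63
((((not p3 ∧ not p2) ∨ p3) ∧ ((p3 → p3) ∧ ((((not p2 ∧ (p3 → not p1)) → p3) ∨ p1) ∧ p2))) ∨ (not (p3 → not p3) → (not p2 ∨ p1))) = max(0.48, 0.63) = 0.63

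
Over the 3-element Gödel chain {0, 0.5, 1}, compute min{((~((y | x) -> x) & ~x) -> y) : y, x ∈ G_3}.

The minimum is attained at y = 0.5, x = 0:
  (y | x) = max(0.5, 0) = 0.5
  ((y | x) -> x): 0.5 > 0, so result = 0
  ~((y | x) -> x): Gödel ¬ of 0 = 1 (operand is 0)
  ~x: Gödel ¬ of 0 = 1 (operand is 0)
  (~((y | x) -> x) & ~x) = min(1, 1) = 1
  ((~((y | x) -> x) & ~x) -> y): 1 > 0.5, so result = 0.5
Checking all 9 assignments confirms none give a value below 0.50.

0.50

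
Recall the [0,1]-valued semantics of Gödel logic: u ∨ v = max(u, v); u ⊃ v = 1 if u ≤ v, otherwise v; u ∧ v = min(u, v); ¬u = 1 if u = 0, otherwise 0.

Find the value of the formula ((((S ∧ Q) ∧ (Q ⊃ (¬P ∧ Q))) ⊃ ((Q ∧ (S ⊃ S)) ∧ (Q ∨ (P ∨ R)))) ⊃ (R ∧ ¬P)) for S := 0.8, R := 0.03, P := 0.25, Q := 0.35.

0.00

(S ∧ Q) = min(0.8, 0.35) = 0.35
¬P: Gödel ¬ of 0.25 = 0 (operand ≠ 0)
(¬P ∧ Q) = min(0, 0.35) = 0
(Q ⊃ (¬P ∧ Q)): 0.35 > 0, so result = 0
((S ∧ Q) ∧ (Q ⊃ (¬P ∧ Q))) = min(0.35, 0) = 0
(S ⊃ S): 0.8 ≤ 0.8, so result = 1
(Q ∧ (S ⊃ S)) = min(0.35, 1) = 0.35
(P ∨ R) = max(0.25, 0.03) = 0.25
(Q ∨ (P ∨ R)) = max(0.35, 0.25) = 0.35
((Q ∧ (S ⊃ S)) ∧ (Q ∨ (P ∨ R))) = min(0.35, 0.35) = 0.35
(((S ∧ Q) ∧ (Q ⊃ (¬P ∧ Q))) ⊃ ((Q ∧ (S ⊃ S)) ∧ (Q ∨ (P ∨ R)))): 0 ≤ 0.35, so result = 1
¬P: Gödel ¬ of 0.25 = 0 (operand ≠ 0)
(R ∧ ¬P) = min(0.03, 0) = 0
((((S ∧ Q) ∧ (Q ⊃ (¬P ∧ Q))) ⊃ ((Q ∧ (S ⊃ S)) ∧ (Q ∨ (P ∨ R)))) ⊃ (R ∧ ¬P)): 1 > 0, so result = 0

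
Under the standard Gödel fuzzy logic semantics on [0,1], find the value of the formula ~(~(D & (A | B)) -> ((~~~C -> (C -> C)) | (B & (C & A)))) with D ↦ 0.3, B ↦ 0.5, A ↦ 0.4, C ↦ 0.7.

(A | B) = max(0.4, 0.5) = 0.5
(D & (A | B)) = min(0.3, 0.5) = 0.3
~(D & (A | B)): Gödel ¬ of 0.3 = 0 (operand ≠ 0)
~C: Gödel ¬ of 0.7 = 0 (operand ≠ 0)
~~C: Gödel ¬ of 0 = 1 (operand is 0)
~~~C: Gödel ¬ of 1 = 0 (operand ≠ 0)
(C -> C): 0.7 ≤ 0.7, so result = 1
(~~~C -> (C -> C)): 0 ≤ 1, so result = 1
(C & A) = min(0.7, 0.4) = 0.4
(B & (C & A)) = min(0.5, 0.4) = 0.4
((~~~C -> (C -> C)) | (B & (C & A))) = max(1, 0.4) = 1
(~(D & (A | B)) -> ((~~~C -> (C -> C)) | (B & (C & A)))): 0 ≤ 1, so result = 1
~(~(D & (A | B)) -> ((~~~C -> (C -> C)) | (B & (C & A)))): Gödel ¬ of 1 = 0 (operand ≠ 0)

0.00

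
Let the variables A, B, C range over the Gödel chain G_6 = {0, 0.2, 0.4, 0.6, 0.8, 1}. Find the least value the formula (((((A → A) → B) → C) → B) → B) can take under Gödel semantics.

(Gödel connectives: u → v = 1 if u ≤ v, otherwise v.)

The minimum is attained at A = 0, B = 0.2, C = 0:
  (A → A): 0 ≤ 0, so result = 1
  ((A → A) → B): 1 > 0.2, so result = 0.2
  (((A → A) → B) → C): 0.2 > 0, so result = 0
  ((((A → A) → B) → C) → B): 0 ≤ 0.2, so result = 1
  (((((A → A) → B) → C) → B) → B): 1 > 0.2, so result = 0.2
Checking all 216 assignments confirms none give a value below 0.20.

0.20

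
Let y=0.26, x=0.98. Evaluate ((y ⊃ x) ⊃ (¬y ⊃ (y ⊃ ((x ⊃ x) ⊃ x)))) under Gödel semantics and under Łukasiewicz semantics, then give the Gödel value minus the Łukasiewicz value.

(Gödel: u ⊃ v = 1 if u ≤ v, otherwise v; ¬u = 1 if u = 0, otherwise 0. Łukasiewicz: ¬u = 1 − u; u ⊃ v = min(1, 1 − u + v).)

Gödel evaluation:
  (y ⊃ x): 0.26 ≤ 0.98, so result = 1
  ¬y: Gödel ¬ of 0.26 = 0 (operand ≠ 0)
  (x ⊃ x): 0.98 ≤ 0.98, so result = 1
  ((x ⊃ x) ⊃ x): 1 > 0.98, so result = 0.98
  (y ⊃ ((x ⊃ x) ⊃ x)): 0.26 ≤ 0.98, so result = 1
  (¬y ⊃ (y ⊃ ((x ⊃ x) ⊃ x))): 0 ≤ 1, so result = 1
  ((y ⊃ x) ⊃ (¬y ⊃ (y ⊃ ((x ⊃ x) ⊃ x)))): 1 ≤ 1, so result = 1
  Gödel value = 1
Łukasiewicz evaluation:
  (y ⊃ x): min(1, 1 − 0.26 + 0.98) = 1
  ¬y: Łukasiewicz ¬ gives 1 − 0.26 = 0.74
  (x ⊃ x): min(1, 1 − 0.98 + 0.98) = 1
  ((x ⊃ x) ⊃ x): min(1, 1 − 1 + 0.98) = 0.98
  (y ⊃ ((x ⊃ x) ⊃ x)): min(1, 1 − 0.26 + 0.98) = 1
  (¬y ⊃ (y ⊃ ((x ⊃ x) ⊃ x))): min(1, 1 − 0.74 + 1) = 1
  ((y ⊃ x) ⊃ (¬y ⊃ (y ⊃ ((x ⊃ x) ⊃ x)))): min(1, 1 − 1 + 1) = 1
  Łukasiewicz value = 1
Difference: 1 − 1 = 0.00

0.00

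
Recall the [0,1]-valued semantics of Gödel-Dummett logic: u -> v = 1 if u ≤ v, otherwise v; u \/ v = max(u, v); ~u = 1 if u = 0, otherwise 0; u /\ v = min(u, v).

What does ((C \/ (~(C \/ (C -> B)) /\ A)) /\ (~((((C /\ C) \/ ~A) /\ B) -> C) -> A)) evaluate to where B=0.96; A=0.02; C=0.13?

(C -> B): 0.13 ≤ 0.96, so result = 1
(C \/ (C -> B)) = max(0.13, 1) = 1
~(C \/ (C -> B)): Gödel ¬ of 1 = 0 (operand ≠ 0)
(~(C \/ (C -> B)) /\ A) = min(0, 0.02) = 0
(C \/ (~(C \/ (C -> B)) /\ A)) = max(0.13, 0) = 0.13
(C /\ C) = min(0.13, 0.13) = 0.13
~A: Gödel ¬ of 0.02 = 0 (operand ≠ 0)
((C /\ C) \/ ~A) = max(0.13, 0) = 0.13
(((C /\ C) \/ ~A) /\ B) = min(0.13, 0.96) = 0.13
((((C /\ C) \/ ~A) /\ B) -> C): 0.13 ≤ 0.13, so result = 1
~((((C /\ C) \/ ~A) /\ B) -> C): Gödel ¬ of 1 = 0 (operand ≠ 0)
(~((((C /\ C) \/ ~A) /\ B) -> C) -> A): 0 ≤ 0.02, so result = 1
((C \/ (~(C \/ (C -> B)) /\ A)) /\ (~((((C /\ C) \/ ~A) /\ B) -> C) -> A)) = min(0.13, 1) = 0.13

0.13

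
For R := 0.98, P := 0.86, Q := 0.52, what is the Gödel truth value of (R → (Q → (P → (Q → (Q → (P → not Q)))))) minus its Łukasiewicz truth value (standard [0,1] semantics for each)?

Gödel evaluation:
  not Q: Gödel ¬ of 0.52 = 0 (operand ≠ 0)
  (P → not Q): 0.86 > 0, so result = 0
  (Q → (P → not Q)): 0.52 > 0, so result = 0
  (Q → (Q → (P → not Q))): 0.52 > 0, so result = 0
  (P → (Q → (Q → (P → not Q)))): 0.86 > 0, so result = 0
  (Q → (P → (Q → (Q → (P → not Q))))): 0.52 > 0, so result = 0
  (R → (Q → (P → (Q → (Q → (P → not Q)))))): 0.98 > 0, so result = 0
  Gödel value = 0
Łukasiewicz evaluation:
  not Q: Łukasiewicz ¬ gives 1 − 0.52 = 0.48
  (P → not Q): min(1, 1 − 0.86 + 0.48) = 0.62
  (Q → (P → not Q)): min(1, 1 − 0.52 + 0.62) = 1
  (Q → (Q → (P → not Q))): min(1, 1 − 0.52 + 1) = 1
  (P → (Q → (Q → (P → not Q)))): min(1, 1 − 0.86 + 1) = 1
  (Q → (P → (Q → (Q → (P → not Q))))): min(1, 1 − 0.52 + 1) = 1
  (R → (Q → (P → (Q → (Q → (P → not Q)))))): min(1, 1 − 0.98 + 1) = 1
  Łukasiewicz value = 1
Difference: 0 − 1 = -1.00

-1.00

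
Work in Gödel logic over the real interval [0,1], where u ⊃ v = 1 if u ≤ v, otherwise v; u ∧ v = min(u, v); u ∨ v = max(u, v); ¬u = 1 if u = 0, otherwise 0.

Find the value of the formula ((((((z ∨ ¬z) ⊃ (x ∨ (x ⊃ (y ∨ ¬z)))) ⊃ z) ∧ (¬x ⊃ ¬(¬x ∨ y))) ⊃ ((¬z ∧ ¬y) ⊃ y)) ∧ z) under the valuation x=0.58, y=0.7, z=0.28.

¬z: Gödel ¬ of 0.28 = 0 (operand ≠ 0)
(z ∨ ¬z) = max(0.28, 0) = 0.28
¬z: Gödel ¬ of 0.28 = 0 (operand ≠ 0)
(y ∨ ¬z) = max(0.7, 0) = 0.7
(x ⊃ (y ∨ ¬z)): 0.58 ≤ 0.7, so result = 1
(x ∨ (x ⊃ (y ∨ ¬z))) = max(0.58, 1) = 1
((z ∨ ¬z) ⊃ (x ∨ (x ⊃ (y ∨ ¬z)))): 0.28 ≤ 1, so result = 1
(((z ∨ ¬z) ⊃ (x ∨ (x ⊃ (y ∨ ¬z)))) ⊃ z): 1 > 0.28, so result = 0.28
¬x: Gödel ¬ of 0.58 = 0 (operand ≠ 0)
¬x: Gödel ¬ of 0.58 = 0 (operand ≠ 0)
(¬x ∨ y) = max(0, 0.7) = 0.7
¬(¬x ∨ y): Gödel ¬ of 0.7 = 0 (operand ≠ 0)
(¬x ⊃ ¬(¬x ∨ y)): 0 ≤ 0, so result = 1
((((z ∨ ¬z) ⊃ (x ∨ (x ⊃ (y ∨ ¬z)))) ⊃ z) ∧ (¬x ⊃ ¬(¬x ∨ y))) = min(0.28, 1) = 0.28
¬z: Gödel ¬ of 0.28 = 0 (operand ≠ 0)
¬y: Gödel ¬ of 0.7 = 0 (operand ≠ 0)
(¬z ∧ ¬y) = min(0, 0) = 0
((¬z ∧ ¬y) ⊃ y): 0 ≤ 0.7, so result = 1
(((((z ∨ ¬z) ⊃ (x ∨ (x ⊃ (y ∨ ¬z)))) ⊃ z) ∧ (¬x ⊃ ¬(¬x ∨ y))) ⊃ ((¬z ∧ ¬y) ⊃ y)): 0.28 ≤ 1, so result = 1
((((((z ∨ ¬z) ⊃ (x ∨ (x ⊃ (y ∨ ¬z)))) ⊃ z) ∧ (¬x ⊃ ¬(¬x ∨ y))) ⊃ ((¬z ∧ ¬y) ⊃ y)) ∧ z) = min(1, 0.28) = 0.28

0.28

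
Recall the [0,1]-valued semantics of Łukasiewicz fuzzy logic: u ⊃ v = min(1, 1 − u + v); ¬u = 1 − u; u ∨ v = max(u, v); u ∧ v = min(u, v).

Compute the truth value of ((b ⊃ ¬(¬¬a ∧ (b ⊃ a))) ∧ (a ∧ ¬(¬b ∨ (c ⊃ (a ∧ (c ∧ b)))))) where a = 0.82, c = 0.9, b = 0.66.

0.24

¬a: Łukasiewicz ¬ gives 1 − 0.82 = 0.18
¬¬a: Łukasiewicz ¬ gives 1 − 0.18 = 0.82
(b ⊃ a): min(1, 1 − 0.66 + 0.82) = 1
(¬¬a ∧ (b ⊃ a)) = min(0.82, 1) = 0.82
¬(¬¬a ∧ (b ⊃ a)): Łukasiewicz ¬ gives 1 − 0.82 = 0.18
(b ⊃ ¬(¬¬a ∧ (b ⊃ a))): min(1, 1 − 0.66 + 0.18) = 0.52
¬b: Łukasiewicz ¬ gives 1 − 0.66 = 0.34
(c ∧ b) = min(0.9, 0.66) = 0.66
(a ∧ (c ∧ b)) = min(0.82, 0.66) = 0.66
(c ⊃ (a ∧ (c ∧ b))): min(1, 1 − 0.9 + 0.66) = 0.76
(¬b ∨ (c ⊃ (a ∧ (c ∧ b)))) = max(0.34, 0.76) = 0.76
¬(¬b ∨ (c ⊃ (a ∧ (c ∧ b)))): Łukasiewicz ¬ gives 1 − 0.76 = 0.24
(a ∧ ¬(¬b ∨ (c ⊃ (a ∧ (c ∧ b))))) = min(0.82, 0.24) = 0.24
((b ⊃ ¬(¬¬a ∧ (b ⊃ a))) ∧ (a ∧ ¬(¬b ∨ (c ⊃ (a ∧ (c ∧ b)))))) = min(0.52, 0.24) = 0.24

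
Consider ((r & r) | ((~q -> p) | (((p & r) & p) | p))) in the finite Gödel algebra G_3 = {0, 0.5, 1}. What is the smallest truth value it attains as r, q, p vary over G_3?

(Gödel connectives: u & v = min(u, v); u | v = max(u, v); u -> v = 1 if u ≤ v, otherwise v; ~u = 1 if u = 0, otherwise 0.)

0.00

The minimum is attained at r = 0, q = 0, p = 0:
  (r & r) = min(0, 0) = 0
  ~q: Gödel ¬ of 0 = 1 (operand is 0)
  (~q -> p): 1 > 0, so result = 0
  (p & r) = min(0, 0) = 0
  ((p & r) & p) = min(0, 0) = 0
  (((p & r) & p) | p) = max(0, 0) = 0
  ((~q -> p) | (((p & r) & p) | p)) = max(0, 0) = 0
  ((r & r) | ((~q -> p) | (((p & r) & p) | p))) = max(0, 0) = 0
Checking all 27 assignments confirms none give a value below 0.00.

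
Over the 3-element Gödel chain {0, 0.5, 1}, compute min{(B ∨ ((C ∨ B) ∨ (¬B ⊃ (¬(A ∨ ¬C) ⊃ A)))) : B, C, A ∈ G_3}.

The minimum is attained at B = 0, C = 0.5, A = 0:
  (C ∨ B) = max(0.5, 0) = 0.5
  ¬B: Gödel ¬ of 0 = 1 (operand is 0)
  ¬C: Gödel ¬ of 0.5 = 0 (operand ≠ 0)
  (A ∨ ¬C) = max(0, 0) = 0
  ¬(A ∨ ¬C): Gödel ¬ of 0 = 1 (operand is 0)
  (¬(A ∨ ¬C) ⊃ A): 1 > 0, so result = 0
  (¬B ⊃ (¬(A ∨ ¬C) ⊃ A)): 1 > 0, so result = 0
  ((C ∨ B) ∨ (¬B ⊃ (¬(A ∨ ¬C) ⊃ A))) = max(0.5, 0) = 0.5
  (B ∨ ((C ∨ B) ∨ (¬B ⊃ (¬(A ∨ ¬C) ⊃ A)))) = max(0, 0.5) = 0.5
Checking all 27 assignments confirms none give a value below 0.50.

0.50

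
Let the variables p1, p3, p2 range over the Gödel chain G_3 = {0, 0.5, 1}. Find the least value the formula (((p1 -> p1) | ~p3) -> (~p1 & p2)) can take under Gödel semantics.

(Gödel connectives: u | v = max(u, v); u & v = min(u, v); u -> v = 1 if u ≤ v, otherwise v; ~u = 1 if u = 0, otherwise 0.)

The minimum is attained at p1 = 0, p3 = 0, p2 = 0:
  (p1 -> p1): 0 ≤ 0, so result = 1
  ~p3: Gödel ¬ of 0 = 1 (operand is 0)
  ((p1 -> p1) | ~p3) = max(1, 1) = 1
  ~p1: Gödel ¬ of 0 = 1 (operand is 0)
  (~p1 & p2) = min(1, 0) = 0
  (((p1 -> p1) | ~p3) -> (~p1 & p2)): 1 > 0, so result = 0
Checking all 27 assignments confirms none give a value below 0.00.

0.00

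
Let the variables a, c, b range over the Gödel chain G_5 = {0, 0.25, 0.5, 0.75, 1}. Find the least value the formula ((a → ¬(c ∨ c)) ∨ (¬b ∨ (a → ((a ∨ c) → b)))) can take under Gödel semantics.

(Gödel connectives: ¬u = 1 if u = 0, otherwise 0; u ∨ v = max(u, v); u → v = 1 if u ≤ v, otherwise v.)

The minimum is attained at a = 0.5, c = 0.25, b = 0.25:
  (c ∨ c) = max(0.25, 0.25) = 0.25
  ¬(c ∨ c): Gödel ¬ of 0.25 = 0 (operand ≠ 0)
  (a → ¬(c ∨ c)): 0.5 > 0, so result = 0
  ¬b: Gödel ¬ of 0.25 = 0 (operand ≠ 0)
  (a ∨ c) = max(0.5, 0.25) = 0.5
  ((a ∨ c) → b): 0.5 > 0.25, so result = 0.25
  (a → ((a ∨ c) → b)): 0.5 > 0.25, so result = 0.25
  (¬b ∨ (a → ((a ∨ c) → b))) = max(0, 0.25) = 0.25
  ((a → ¬(c ∨ c)) ∨ (¬b ∨ (a → ((a ∨ c) → b)))) = max(0, 0.25) = 0.25
Checking all 125 assignments confirms none give a value below 0.25.

0.25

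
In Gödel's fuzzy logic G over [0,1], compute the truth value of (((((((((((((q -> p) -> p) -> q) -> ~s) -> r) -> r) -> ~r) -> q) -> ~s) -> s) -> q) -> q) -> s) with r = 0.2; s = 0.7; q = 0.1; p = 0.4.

0.70

(q -> p): 0.1 ≤ 0.4, so result = 1
((q -> p) -> p): 1 > 0.4, so result = 0.4
(((q -> p) -> p) -> q): 0.4 > 0.1, so result = 0.1
~s: Gödel ¬ of 0.7 = 0 (operand ≠ 0)
((((q -> p) -> p) -> q) -> ~s): 0.1 > 0, so result = 0
(((((q -> p) -> p) -> q) -> ~s) -> r): 0 ≤ 0.2, so result = 1
((((((q -> p) -> p) -> q) -> ~s) -> r) -> r): 1 > 0.2, so result = 0.2
~r: Gödel ¬ of 0.2 = 0 (operand ≠ 0)
(((((((q -> p) -> p) -> q) -> ~s) -> r) -> r) -> ~r): 0.2 > 0, so result = 0
((((((((q -> p) -> p) -> q) -> ~s) -> r) -> r) -> ~r) -> q): 0 ≤ 0.1, so result = 1
~s: Gödel ¬ of 0.7 = 0 (operand ≠ 0)
(((((((((q -> p) -> p) -> q) -> ~s) -> r) -> r) -> ~r) -> q) -> ~s): 1 > 0, so result = 0
((((((((((q -> p) -> p) -> q) -> ~s) -> r) -> r) -> ~r) -> q) -> ~s) -> s): 0 ≤ 0.7, so result = 1
(((((((((((q -> p) -> p) -> q) -> ~s) -> r) -> r) -> ~r) -> q) -> ~s) -> s) -> q): 1 > 0.1, so result = 0.1
((((((((((((q -> p) -> p) -> q) -> ~s) -> r) -> r) -> ~r) -> q) -> ~s) -> s) -> q) -> q): 0.1 ≤ 0.1, so result = 1
(((((((((((((q -> p) -> p) -> q) -> ~s) -> r) -> r) -> ~r) -> q) -> ~s) -> s) -> q) -> q) -> s): 1 > 0.7, so result = 0.7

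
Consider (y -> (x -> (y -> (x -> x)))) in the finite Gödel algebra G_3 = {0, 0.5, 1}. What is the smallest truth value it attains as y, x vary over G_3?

1.00

Every assignment gives 1. For instance at y = 0, x = 0:
  (x -> x): 0 ≤ 0, so result = 1
  (y -> (x -> x)): 0 ≤ 1, so result = 1
  (x -> (y -> (x -> x))): 0 ≤ 1, so result = 1
  (y -> (x -> (y -> (x -> x)))): 0 ≤ 1, so result = 1
All 9 assignments give value 1 — the formula is a G_3-tautology.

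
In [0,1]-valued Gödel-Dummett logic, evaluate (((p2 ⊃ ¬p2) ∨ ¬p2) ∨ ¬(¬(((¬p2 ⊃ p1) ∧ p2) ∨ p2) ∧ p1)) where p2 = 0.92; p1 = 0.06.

¬p2: Gödel ¬ of 0.92 = 0 (operand ≠ 0)
(p2 ⊃ ¬p2): 0.92 > 0, so result = 0
¬p2: Gödel ¬ of 0.92 = 0 (operand ≠ 0)
((p2 ⊃ ¬p2) ∨ ¬p2) = max(0, 0) = 0
¬p2: Gödel ¬ of 0.92 = 0 (operand ≠ 0)
(¬p2 ⊃ p1): 0 ≤ 0.06, so result = 1
((¬p2 ⊃ p1) ∧ p2) = min(1, 0.92) = 0.92
(((¬p2 ⊃ p1) ∧ p2) ∨ p2) = max(0.92, 0.92) = 0.92
¬(((¬p2 ⊃ p1) ∧ p2) ∨ p2): Gödel ¬ of 0.92 = 0 (operand ≠ 0)
(¬(((¬p2 ⊃ p1) ∧ p2) ∨ p2) ∧ p1) = min(0, 0.06) = 0
¬(¬(((¬p2 ⊃ p1) ∧ p2) ∨ p2) ∧ p1): Gödel ¬ of 0 = 1 (operand is 0)
(((p2 ⊃ ¬p2) ∨ ¬p2) ∨ ¬(¬(((¬p2 ⊃ p1) ∧ p2) ∨ p2) ∧ p1)) = max(0, 1) = 1

1.00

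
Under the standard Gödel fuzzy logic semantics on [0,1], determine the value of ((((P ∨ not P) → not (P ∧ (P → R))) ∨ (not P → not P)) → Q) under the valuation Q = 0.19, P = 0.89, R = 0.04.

0.19

not P: Gödel ¬ of 0.89 = 0 (operand ≠ 0)
(P ∨ not P) = max(0.89, 0) = 0.89
(P → R): 0.89 > 0.04, so result = 0.04
(P ∧ (P → R)) = min(0.89, 0.04) = 0.04
not (P ∧ (P → R)): Gödel ¬ of 0.04 = 0 (operand ≠ 0)
((P ∨ not P) → not (P ∧ (P → R))): 0.89 > 0, so result = 0
not P: Gödel ¬ of 0.89 = 0 (operand ≠ 0)
not P: Gödel ¬ of 0.89 = 0 (operand ≠ 0)
(not P → not P): 0 ≤ 0, so result = 1
(((P ∨ not P) → not (P ∧ (P → R))) ∨ (not P → not P)) = max(0, 1) = 1
((((P ∨ not P) → not (P ∧ (P → R))) ∨ (not P → not P)) → Q): 1 > 0.19, so result = 0.19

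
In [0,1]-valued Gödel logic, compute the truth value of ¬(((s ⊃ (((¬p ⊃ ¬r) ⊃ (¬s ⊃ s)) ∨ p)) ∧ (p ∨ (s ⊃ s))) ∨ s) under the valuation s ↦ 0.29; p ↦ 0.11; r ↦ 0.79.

¬p: Gödel ¬ of 0.11 = 0 (operand ≠ 0)
¬r: Gödel ¬ of 0.79 = 0 (operand ≠ 0)
(¬p ⊃ ¬r): 0 ≤ 0, so result = 1
¬s: Gödel ¬ of 0.29 = 0 (operand ≠ 0)
(¬s ⊃ s): 0 ≤ 0.29, so result = 1
((¬p ⊃ ¬r) ⊃ (¬s ⊃ s)): 1 ≤ 1, so result = 1
(((¬p ⊃ ¬r) ⊃ (¬s ⊃ s)) ∨ p) = max(1, 0.11) = 1
(s ⊃ (((¬p ⊃ ¬r) ⊃ (¬s ⊃ s)) ∨ p)): 0.29 ≤ 1, so result = 1
(s ⊃ s): 0.29 ≤ 0.29, so result = 1
(p ∨ (s ⊃ s)) = max(0.11, 1) = 1
((s ⊃ (((¬p ⊃ ¬r) ⊃ (¬s ⊃ s)) ∨ p)) ∧ (p ∨ (s ⊃ s))) = min(1, 1) = 1
(((s ⊃ (((¬p ⊃ ¬r) ⊃ (¬s ⊃ s)) ∨ p)) ∧ (p ∨ (s ⊃ s))) ∨ s) = max(1, 0.29) = 1
¬(((s ⊃ (((¬p ⊃ ¬r) ⊃ (¬s ⊃ s)) ∨ p)) ∧ (p ∨ (s ⊃ s))) ∨ s): Gödel ¬ of 1 = 0 (operand ≠ 0)

0.00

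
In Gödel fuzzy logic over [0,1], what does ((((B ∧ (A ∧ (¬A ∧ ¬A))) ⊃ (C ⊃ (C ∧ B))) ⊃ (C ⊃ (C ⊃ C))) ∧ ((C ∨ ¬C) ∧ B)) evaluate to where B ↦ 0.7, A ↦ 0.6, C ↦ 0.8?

¬A: Gödel ¬ of 0.6 = 0 (operand ≠ 0)
¬A: Gödel ¬ of 0.6 = 0 (operand ≠ 0)
(¬A ∧ ¬A) = min(0, 0) = 0
(A ∧ (¬A ∧ ¬A)) = min(0.6, 0) = 0
(B ∧ (A ∧ (¬A ∧ ¬A))) = min(0.7, 0) = 0
(C ∧ B) = min(0.8, 0.7) = 0.7
(C ⊃ (C ∧ B)): 0.8 > 0.7, so result = 0.7
((B ∧ (A ∧ (¬A ∧ ¬A))) ⊃ (C ⊃ (C ∧ B))): 0 ≤ 0.7, so result = 1
(C ⊃ C): 0.8 ≤ 0.8, so result = 1
(C ⊃ (C ⊃ C)): 0.8 ≤ 1, so result = 1
(((B ∧ (A ∧ (¬A ∧ ¬A))) ⊃ (C ⊃ (C ∧ B))) ⊃ (C ⊃ (C ⊃ C))): 1 ≤ 1, so result = 1
¬C: Gödel ¬ of 0.8 = 0 (operand ≠ 0)
(C ∨ ¬C) = max(0.8, 0) = 0.8
((C ∨ ¬C) ∧ B) = min(0.8, 0.7) = 0.7
((((B ∧ (A ∧ (¬A ∧ ¬A))) ⊃ (C ⊃ (C ∧ B))) ⊃ (C ⊃ (C ⊃ C))) ∧ ((C ∨ ¬C) ∧ B)) = min(1, 0.7) = 0.7

0.70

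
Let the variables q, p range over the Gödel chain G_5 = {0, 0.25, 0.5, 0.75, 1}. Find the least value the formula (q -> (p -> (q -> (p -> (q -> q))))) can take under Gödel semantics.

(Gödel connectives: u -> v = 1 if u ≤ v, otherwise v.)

1.00

Every assignment gives 1. For instance at q = 0, p = 0:
  (q -> q): 0 ≤ 0, so result = 1
  (p -> (q -> q)): 0 ≤ 1, so result = 1
  (q -> (p -> (q -> q))): 0 ≤ 1, so result = 1
  (p -> (q -> (p -> (q -> q)))): 0 ≤ 1, so result = 1
  (q -> (p -> (q -> (p -> (q -> q))))): 0 ≤ 1, so result = 1
All 25 assignments give value 1 — the formula is a G_5-tautology.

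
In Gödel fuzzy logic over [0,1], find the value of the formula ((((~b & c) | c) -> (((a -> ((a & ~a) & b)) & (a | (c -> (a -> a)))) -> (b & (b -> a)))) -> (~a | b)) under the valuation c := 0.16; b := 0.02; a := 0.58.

0.02

~b: Gödel ¬ of 0.02 = 0 (operand ≠ 0)
(~b & c) = min(0, 0.16) = 0
((~b & c) | c) = max(0, 0.16) = 0.16
~a: Gödel ¬ of 0.58 = 0 (operand ≠ 0)
(a & ~a) = min(0.58, 0) = 0
((a & ~a) & b) = min(0, 0.02) = 0
(a -> ((a & ~a) & b)): 0.58 > 0, so result = 0
(a -> a): 0.58 ≤ 0.58, so result = 1
(c -> (a -> a)): 0.16 ≤ 1, so result = 1
(a | (c -> (a -> a))) = max(0.58, 1) = 1
((a -> ((a & ~a) & b)) & (a | (c -> (a -> a)))) = min(0, 1) = 0
(b -> a): 0.02 ≤ 0.58, so result = 1
(b & (b -> a)) = min(0.02, 1) = 0.02
(((a -> ((a & ~a) & b)) & (a | (c -> (a -> a)))) -> (b & (b -> a))): 0 ≤ 0.02, so result = 1
(((~b & c) | c) -> (((a -> ((a & ~a) & b)) & (a | (c -> (a -> a)))) -> (b & (b -> a)))): 0.16 ≤ 1, so result = 1
~a: Gödel ¬ of 0.58 = 0 (operand ≠ 0)
(~a | b) = max(0, 0.02) = 0.02
((((~b & c) | c) -> (((a -> ((a & ~a) & b)) & (a | (c -> (a -> a)))) -> (b & (b -> a)))) -> (~a | b)): 1 > 0.02, so result = 0.02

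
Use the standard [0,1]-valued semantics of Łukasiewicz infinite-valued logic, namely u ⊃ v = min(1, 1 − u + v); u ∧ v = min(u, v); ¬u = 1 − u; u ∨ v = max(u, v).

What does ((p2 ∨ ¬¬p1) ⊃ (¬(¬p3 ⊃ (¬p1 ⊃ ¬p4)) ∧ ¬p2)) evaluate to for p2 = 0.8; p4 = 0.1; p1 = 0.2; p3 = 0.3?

0.20

¬p1: Łukasiewicz ¬ gives 1 − 0.2 = 0.8
¬¬p1: Łukasiewicz ¬ gives 1 − 0.8 = 0.2
(p2 ∨ ¬¬p1) = max(0.8, 0.2) = 0.8
¬p3: Łukasiewicz ¬ gives 1 − 0.3 = 0.7
¬p1: Łukasiewicz ¬ gives 1 − 0.2 = 0.8
¬p4: Łukasiewicz ¬ gives 1 − 0.1 = 0.9
(¬p1 ⊃ ¬p4): min(1, 1 − 0.8 + 0.9) = 1
(¬p3 ⊃ (¬p1 ⊃ ¬p4)): min(1, 1 − 0.7 + 1) = 1
¬(¬p3 ⊃ (¬p1 ⊃ ¬p4)): Łukasiewicz ¬ gives 1 − 1 = 0
¬p2: Łukasiewicz ¬ gives 1 − 0.8 = 0.2
(¬(¬p3 ⊃ (¬p1 ⊃ ¬p4)) ∧ ¬p2) = min(0, 0.2) = 0
((p2 ∨ ¬¬p1) ⊃ (¬(¬p3 ⊃ (¬p1 ⊃ ¬p4)) ∧ ¬p2)): min(1, 1 − 0.8 + 0) = 0.2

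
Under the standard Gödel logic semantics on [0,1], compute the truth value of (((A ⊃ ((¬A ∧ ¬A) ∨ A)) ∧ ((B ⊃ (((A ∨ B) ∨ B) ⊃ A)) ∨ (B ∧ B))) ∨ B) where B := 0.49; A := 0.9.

1.00

¬A: Gödel ¬ of 0.9 = 0 (operand ≠ 0)
¬A: Gödel ¬ of 0.9 = 0 (operand ≠ 0)
(¬A ∧ ¬A) = min(0, 0) = 0
((¬A ∧ ¬A) ∨ A) = max(0, 0.9) = 0.9
(A ⊃ ((¬A ∧ ¬A) ∨ A)): 0.9 ≤ 0.9, so result = 1
(A ∨ B) = max(0.9, 0.49) = 0.9
((A ∨ B) ∨ B) = max(0.9, 0.49) = 0.9
(((A ∨ B) ∨ B) ⊃ A): 0.9 ≤ 0.9, so result = 1
(B ⊃ (((A ∨ B) ∨ B) ⊃ A)): 0.49 ≤ 1, so result = 1
(B ∧ B) = min(0.49, 0.49) = 0.49
((B ⊃ (((A ∨ B) ∨ B) ⊃ A)) ∨ (B ∧ B)) = max(1, 0.49) = 1
((A ⊃ ((¬A ∧ ¬A) ∨ A)) ∧ ((B ⊃ (((A ∨ B) ∨ B) ⊃ A)) ∨ (B ∧ B))) = min(1, 1) = 1
(((A ⊃ ((¬A ∧ ¬A) ∨ A)) ∧ ((B ⊃ (((A ∨ B) ∨ B) ⊃ A)) ∨ (B ∧ B))) ∨ B) = max(1, 0.49) = 1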